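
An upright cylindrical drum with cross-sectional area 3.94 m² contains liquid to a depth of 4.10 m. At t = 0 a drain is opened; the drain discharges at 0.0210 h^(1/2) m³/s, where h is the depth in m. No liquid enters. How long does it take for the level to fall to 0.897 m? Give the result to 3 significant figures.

With no inflow, A dh/dt = −0.0210 √h.
∫ h^(−1/2) dh = −(0.0210/A) ∫ dt, giving 2√h = 2√h₀ − (0.0210/A) t.
t = 2A(√h₀ − √h)/0.0210 = 2·3.94·(√4.10 − √0.897)/0.0210
  = 7.8800 × (2.0248 − 0.94710) / 0.0210 = 404.41 s.

404 s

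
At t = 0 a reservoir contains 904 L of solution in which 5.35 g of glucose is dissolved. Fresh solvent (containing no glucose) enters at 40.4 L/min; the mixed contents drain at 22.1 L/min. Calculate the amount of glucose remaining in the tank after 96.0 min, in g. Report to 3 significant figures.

1.45 g

Let m(t) be the amount of glucose. Volume: V(t) = V₀ + (Q_in − Q_out) t = 904 + 18.300 t; V(96.0) = 2660.8 L.
Solute balance: dm/dt = 0 − Q_out C = −Q_out m/V(t).
dm/m = −Q_out dt/(V₀ + 18.300 t); integrating gives ln(m/m₀) = −(Q_out/(Q_in−Q_out)) ln(V/V₀).
m = m₀ (V₀/V)^(Q_out/(Q_in−Q_out)) = 5.35 × (904/2660.8)^(1.2077) = 1.4526 g.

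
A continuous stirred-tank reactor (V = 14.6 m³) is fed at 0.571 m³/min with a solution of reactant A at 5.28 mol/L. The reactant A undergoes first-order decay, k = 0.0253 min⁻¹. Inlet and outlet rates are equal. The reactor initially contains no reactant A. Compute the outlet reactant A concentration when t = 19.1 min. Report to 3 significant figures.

2.27 mol/L

V dC/dt = Q(C_in − C) − k V C.
This is linear with rate a = Q/V + k = 0.064410 min⁻¹.
C_ss = Q C_in/(Q + kV) = 3.2060 mol/L; C(t) = C_ss + (C₀ − C_ss) e^(−a t).
C(19.1) = 3.2060 + (-3.2060)·e^(−0.064410·19.1) = 3.2060 + (-3.2060)·0.29223 = 2.2691 mol/L.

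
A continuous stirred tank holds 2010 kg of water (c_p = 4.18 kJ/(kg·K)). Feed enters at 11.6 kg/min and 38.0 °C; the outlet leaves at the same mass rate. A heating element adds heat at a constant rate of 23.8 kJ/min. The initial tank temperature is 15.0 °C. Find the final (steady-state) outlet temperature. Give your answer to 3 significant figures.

38.5 °C

M c_p dT/dt = ṁ c_p (T_in − T) + Q̇.
At steady state dT/dt = 0 ⇒ T_ss = T_in + Q̇/(ṁ c_p) = 38.0 + 23.8/(11.6·4.18) = 38.491 °C.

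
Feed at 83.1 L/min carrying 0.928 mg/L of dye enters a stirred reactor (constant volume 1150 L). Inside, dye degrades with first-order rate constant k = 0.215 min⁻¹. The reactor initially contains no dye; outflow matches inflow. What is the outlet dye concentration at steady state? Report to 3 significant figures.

V dC/dt = Q(C_in − C) − k V C.
Steady state (dC/dt = 0): C_ss = Q C_in/(Q + kV) = C_in/(1 + kV/Q).
C_ss = 83.1·0.928/(83.1 + 0.215·1150) = 77.117/330.35 = 0.23344 mg/L.

0.233 mg/L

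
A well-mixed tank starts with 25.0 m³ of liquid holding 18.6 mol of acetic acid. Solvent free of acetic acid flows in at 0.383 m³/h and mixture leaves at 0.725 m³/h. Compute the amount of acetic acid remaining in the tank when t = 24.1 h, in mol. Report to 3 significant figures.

7.97 mol

Total volume: dV/dt = Q_in − Q_out = -0.34200 m³/h, so V(t) = 25.0 − 0.34200 t and V(24.1) = 16.758 m³.
Solute balance: dm/dt = 0 − Q_out C = −Q_out m/V(t).
Separate: dm/m = −Q_out dt/V(t) ⇒ ln(m/m₀) = −(Q_out/(Q_in−Q_out)) ln(V/V₀).
m = m₀ (V₀/V)^(Q_out/(Q_in−Q_out)) = 18.6 × (25.0/16.758)^(-2.1199) = 7.9660 mol.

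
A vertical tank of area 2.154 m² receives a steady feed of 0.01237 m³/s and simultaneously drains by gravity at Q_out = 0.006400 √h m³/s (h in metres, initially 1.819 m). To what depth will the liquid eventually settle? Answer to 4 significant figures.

3.736 m

A dh/dt = Q_in − 0.006400 √h. Steady state requires inflow = outflow:
Q_in = 0.006400 √h_ss ⇒ √h_ss = 0.01237/0.006400 = 1.93281.
h_ss = 1.93281² = 3.73576 m. (Since h₀ = 1.819 m < h_ss, the level will rise toward this value.)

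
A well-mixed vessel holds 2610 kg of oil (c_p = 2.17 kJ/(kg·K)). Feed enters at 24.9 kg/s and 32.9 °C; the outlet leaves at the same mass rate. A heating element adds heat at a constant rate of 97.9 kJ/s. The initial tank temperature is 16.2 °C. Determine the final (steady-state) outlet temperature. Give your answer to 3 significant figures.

M c_p dT/dt = ṁ c_p (T_in − T) + Q̇.
At steady state dT/dt = 0 ⇒ T_ss = T_in + Q̇/(ṁ c_p) = 32.9 + 97.9/(24.9·2.17) = 34.712 °C.

34.7 °C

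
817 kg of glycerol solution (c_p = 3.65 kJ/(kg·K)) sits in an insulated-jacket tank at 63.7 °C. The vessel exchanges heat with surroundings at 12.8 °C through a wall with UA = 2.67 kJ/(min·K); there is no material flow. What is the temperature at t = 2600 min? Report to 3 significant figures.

17.8 °C

Lumped-capacitance energy balance: M c_p dT/dt = UA(T_amb − T).
dT/dt = (T_ss − T)/τ with T_ss = T_amb = 12.800 °C, τ = M c_p/UA = 817·3.65/2.67 = 1116.9 min.
Integrating: T(t) = T_ss + (T₀ − T_ss) e^(−t/τ).
T(2600) = 12.800 + (50.900)·0.097497 = 17.763 °C.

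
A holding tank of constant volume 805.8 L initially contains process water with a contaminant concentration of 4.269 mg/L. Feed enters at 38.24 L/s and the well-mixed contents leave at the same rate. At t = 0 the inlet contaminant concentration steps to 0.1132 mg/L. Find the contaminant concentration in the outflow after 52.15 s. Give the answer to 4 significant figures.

0.4630 mg/L

Accumulation = in − out for the solute gives V dC/dt = Q(C_in − C).
Rewrite as dC/dt + C/τ = C_in/τ, τ = V/Q = 21.0722 s.
Integrating: C(t) = C_in + (C₀ − C_in) e^(−t/τ).
C(52.15) = 0.1132 + (4.269 − 0.1132)·e^(−52.15/21.0722) = 0.1132 + (4.15580)·0.0841775 = 0.463025 mg/L.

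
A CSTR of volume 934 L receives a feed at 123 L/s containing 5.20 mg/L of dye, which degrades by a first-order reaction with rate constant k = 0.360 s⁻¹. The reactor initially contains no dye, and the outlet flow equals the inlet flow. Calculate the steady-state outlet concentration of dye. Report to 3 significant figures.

Accumulation = in − out − consumed: V dC/dt = Q C_in − Q C − k V C.
At steady state: 0 = Q C_in − (Q + kV) C_ss, so C_ss = Q C_in/(Q + kV).
C_ss = 123·5.20/(123 + 0.360·934) = 639.60/459.24 = 1.3927 mg/L.

1.39 mg/L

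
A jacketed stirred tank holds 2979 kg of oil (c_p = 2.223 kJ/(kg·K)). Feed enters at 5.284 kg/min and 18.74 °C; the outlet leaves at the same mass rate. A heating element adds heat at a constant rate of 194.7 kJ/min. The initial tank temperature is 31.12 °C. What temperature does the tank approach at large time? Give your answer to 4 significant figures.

35.32 °C

First-law balance (no shaft work): M c_p dT/dt = ṁ c_p (T_in − T) + 194.7.
At steady state dT/dt = 0 ⇒ T_ss = T_in + Q̇/(ṁ c_p) = 18.74 + 194.7/(5.284·2.223) = 35.3154 °C.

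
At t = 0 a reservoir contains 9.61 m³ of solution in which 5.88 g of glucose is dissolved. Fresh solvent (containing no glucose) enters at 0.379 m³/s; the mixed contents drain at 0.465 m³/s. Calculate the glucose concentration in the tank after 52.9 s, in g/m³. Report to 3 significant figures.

0.0362 g/m³

Let m(t) be the amount of glucose. Volume: V(t) = V₀ + (Q_in − Q_out) t = 9.61 − 0.086000 t; V(52.9) = 5.0606 m³.
Solute balance: dm/dt = 0 − Q_out C = −Q_out m/V(t).
Separate: dm/m = −Q_out dt/V(t) ⇒ ln(m/m₀) = −(Q_out/(Q_in−Q_out)) ln(V/V₀).
m = m₀ (V₀/V)^(Q_out/(Q_in−Q_out)) = 5.88 × (9.61/5.0606)^(-5.4070) = 0.18341 g.
C = m/V = 0.18341/5.0606 = 0.036242 g/m³.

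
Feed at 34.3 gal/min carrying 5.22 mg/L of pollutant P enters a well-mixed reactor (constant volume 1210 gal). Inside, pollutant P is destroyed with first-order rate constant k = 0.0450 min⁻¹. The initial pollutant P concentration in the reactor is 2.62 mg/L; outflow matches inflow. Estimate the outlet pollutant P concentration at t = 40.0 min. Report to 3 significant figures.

2.05 mg/L

V dC/dt = Q(C_in − C) − k V C.
This is linear with rate a = Q/V + k = 0.073347 min⁻¹.
C_ss = Q C_in/(Q + kV) = 2.0174 mg/L; C(t) = C_ss + (C₀ − C_ss) e^(−a t).
C(40.0) = 2.0174 + (0.60258)·e^(−0.073347·40.0) = 2.0174 + (0.60258)·0.053190 = 2.0495 mg/L.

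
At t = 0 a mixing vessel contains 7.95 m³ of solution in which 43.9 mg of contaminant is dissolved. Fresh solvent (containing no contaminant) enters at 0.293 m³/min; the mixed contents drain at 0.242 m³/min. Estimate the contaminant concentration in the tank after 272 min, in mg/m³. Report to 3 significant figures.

0.0167 mg/m³

Let m(t) be the amount of contaminant. Volume: V(t) = V₀ + (Q_in − Q_out) t = 7.95 + 0.051000 t; V(272) = 21.822 m³.
Solute balance: dm/dt = 0 − Q_out C = −Q_out m/V(t).
dm/m = −Q_out dt/(V₀ + 0.051000 t); integrating gives ln(m/m₀) = −(Q_out/(Q_in−Q_out)) ln(V/V₀).
m = m₀ (V₀/V)^(Q_out/(Q_in−Q_out)) = 43.9 × (7.95/21.822)^(4.7451) = 0.36443 mg.
C = m/V = 0.36443/21.822 = 0.016700 mg/m³.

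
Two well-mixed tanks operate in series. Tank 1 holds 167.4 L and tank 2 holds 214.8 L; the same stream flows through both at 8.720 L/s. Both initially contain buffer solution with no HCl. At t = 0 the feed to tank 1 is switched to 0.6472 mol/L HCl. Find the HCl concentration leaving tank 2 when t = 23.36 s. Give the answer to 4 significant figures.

0.1880 mol/L

Species balance on tank i: dCᵢ/dt = (Cᵢ₋₁ − Cᵢ)/τᵢ with τᵢ = Vᵢ/Q.
τ₁ = 167.4/8.720 = 19.1972 s; τ₂ = 214.8/8.720 = 24.6330 s.
Solving the cascade with C₁(0)=C₂(0)=0 gives C₂(t) = C_in[1 − (τ₁ e^(−t/τ₁) − τ₂ e^(−t/τ₂))/(τ₁ − τ₂)].
At t = 23.36: e^(−t/τ₁) = 0.296164, e^(−t/τ₂) = 0.387391.
C₂ = 0.6472·[1 − (19.1972·0.296164 − 24.6330·0.387391)/(-5.43578)] = 0.6472·0.290428 = 0.187965 mol/L.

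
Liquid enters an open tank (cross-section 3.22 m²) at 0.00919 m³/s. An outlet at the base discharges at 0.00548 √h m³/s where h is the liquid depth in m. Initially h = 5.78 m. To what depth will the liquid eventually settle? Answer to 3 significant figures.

Unsteady balance on liquid volume: A dh/dt = Q_in − 0.00548 √h. At steady state dh/dt = 0:
Q_in = 0.00548 √h_ss ⇒ √h_ss = 0.00919/0.00548 = 1.6770.
h_ss = 1.6770² = 2.8124 m. (Since h₀ = 5.78 m > h_ss, the level will fall toward this value.)

2.81 m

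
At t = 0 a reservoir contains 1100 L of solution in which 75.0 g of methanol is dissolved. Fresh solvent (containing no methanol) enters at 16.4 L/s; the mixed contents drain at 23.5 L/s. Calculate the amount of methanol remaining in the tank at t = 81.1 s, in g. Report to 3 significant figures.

Let m(t) be the amount of methanol. Volume: V(t) = V₀ + (Q_in − Q_out) t = 1100 − 7.1000 t; V(81.1) = 524.19 L.
Solute balance: dm/dt = 0 − Q_out C = −Q_out m/V(t).
dm/m = −Q_out dt/(V₀ − 7.1000 t); integrating gives ln(m/m₀) = −(Q_out/(Q_in−Q_out)) ln(V/V₀).
m = m₀ (V₀/V)^(Q_out/(Q_in−Q_out)) = 75.0 × (1100/524.19)^(-3.3099) = 6.4507 g.

6.45 g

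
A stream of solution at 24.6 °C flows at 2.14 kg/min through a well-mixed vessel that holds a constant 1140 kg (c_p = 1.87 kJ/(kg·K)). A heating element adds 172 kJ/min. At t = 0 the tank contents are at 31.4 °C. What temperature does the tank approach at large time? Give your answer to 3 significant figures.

M c_p dT/dt = ṁ c_p (T_in − T) + Q̇.
At steady state dT/dt = 0 ⇒ T_ss = T_in + Q̇/(ṁ c_p) = 24.6 + 172/(2.14·1.87) = 67.581 °C.

67.6 °C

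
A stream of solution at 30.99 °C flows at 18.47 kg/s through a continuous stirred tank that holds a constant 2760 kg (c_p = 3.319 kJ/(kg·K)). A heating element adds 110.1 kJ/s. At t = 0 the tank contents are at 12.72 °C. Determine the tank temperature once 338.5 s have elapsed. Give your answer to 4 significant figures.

Heat balance on the well-mixed liquid: M c_p dT/dt = ṁ c_p (T_in − T) + 110.1.
Rearrange: dT/dt = (T_ss − T)/τ with τ = M/ṁ = 149.432 s and T_ss = T_in + Q̇/(ṁ c_p) = 32.7860 °C.
Solution: T(t) = T_ss + (T₀ − T_ss) e^(−t/τ).
T(338.5) = 32.7860 + (-20.0660)·e^(−338.5/149.432) = 32.7860 + (-20.0660)·0.103804 = 30.7031 °C.

30.70 °C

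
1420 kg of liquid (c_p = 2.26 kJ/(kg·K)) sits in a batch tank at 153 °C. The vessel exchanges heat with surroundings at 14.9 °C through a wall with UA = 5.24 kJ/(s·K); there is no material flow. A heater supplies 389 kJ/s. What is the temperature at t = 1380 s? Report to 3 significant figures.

First-law balance (no shaft work): M c_p dT/dt = −UA(T − T_amb) + Q̇.
dT/dt = (T_ss − T)/τ with T_ss = T_amb + Q̇/UA = 14.9 + 389/5.24 = 89.137 °C, τ = M c_p/UA = 1420·2.26/5.24 = 612.44 s.
Solution: T(t) = T_ss + (T₀ − T_ss) e^(−t/τ).
T(1380) = 89.137 + (63.863)·0.10505 = 95.846 °C.

95.8 °C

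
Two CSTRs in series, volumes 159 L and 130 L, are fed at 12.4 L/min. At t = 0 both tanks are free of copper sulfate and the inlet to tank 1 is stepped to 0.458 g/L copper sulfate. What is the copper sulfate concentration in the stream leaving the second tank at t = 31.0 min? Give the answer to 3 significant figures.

Time constants: τᵢ = Vᵢ/Q for each well-mixed tank.
τ₁ = 159/12.4 = 12.823 min; τ₂ = 130/12.4 = 10.484 min.
Tank 1: C₁ = C_in(1 − e^(−t/τ₁)). Tank 2 (τ₁ ≠ τ₂): C₂ = C_in[1 − (τ₁ e^(−t/τ₁) − τ₂ e^(−t/τ₂))/(τ₁ − τ₂)].
At t = 31.0: e^(−t/τ₁) = 0.089134, e^(−t/τ₂) = 0.051979.
C₂ = 0.458·[1 − (12.823·0.089134 − 10.484·0.051979)/(2.3387)] = 0.458·0.74431 = 0.34089 g/L.

0.341 g/L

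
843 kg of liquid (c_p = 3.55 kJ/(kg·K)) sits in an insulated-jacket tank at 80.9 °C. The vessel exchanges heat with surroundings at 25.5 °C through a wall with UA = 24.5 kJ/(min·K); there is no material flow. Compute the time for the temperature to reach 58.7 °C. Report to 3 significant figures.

Energy balance: M c_p dT/dt = −UA(T − T_amb).
τ = M c_p/UA = 122.15 min; T_ss = T_amb = 25.500 °C.
T(t) = T_ss + (T₀ − T_ss)e^(−t/τ); set T = 58.7:
t = −τ ln[(T − T_ss)/(T₀ − T_ss)] = −122.15 · ln(0.59928) = 62.544 min.

62.5 min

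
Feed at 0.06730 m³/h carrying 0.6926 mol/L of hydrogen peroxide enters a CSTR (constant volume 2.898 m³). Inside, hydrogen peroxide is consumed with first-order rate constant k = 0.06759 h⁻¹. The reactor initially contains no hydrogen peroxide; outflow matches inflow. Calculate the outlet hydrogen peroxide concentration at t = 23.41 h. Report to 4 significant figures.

Accumulation = in − out − consumed: V dC/dt = Q C_in − Q C − k V C.
This is linear with rate a = Q/V + k = 0.0908129 h⁻¹.
C_ss = Q C_in/(Q + kV) = 0.177113 mol/L; C(t) = C_ss + (C₀ − C_ss) e^(−a t).
C(23.41) = 0.177113 + (-0.177113)·e^(−0.0908129·23.41) = 0.177113 + (-0.177113)·0.119322 = 0.155980 mol/L.

0.1560 mol/L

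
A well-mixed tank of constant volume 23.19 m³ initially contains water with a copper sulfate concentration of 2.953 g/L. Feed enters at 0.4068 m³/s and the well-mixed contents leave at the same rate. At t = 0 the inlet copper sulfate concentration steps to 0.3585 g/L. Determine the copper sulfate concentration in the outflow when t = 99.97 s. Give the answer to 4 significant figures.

Transient balance on the dissolved component: V dC/dt = Q(C_in − C).
Time constant τ = V/Q = 23.19/0.4068 = 57.0059 s.
Solution: C(t) = C_in + (C₀ − C_in) e^(−t/τ).
C(99.97) = 0.3585 + (2.953 − 0.3585)·e^(−99.97/57.0059) = 0.3585 + (2.59450)·0.173136 = 0.807701 g/L.

0.8077 g/L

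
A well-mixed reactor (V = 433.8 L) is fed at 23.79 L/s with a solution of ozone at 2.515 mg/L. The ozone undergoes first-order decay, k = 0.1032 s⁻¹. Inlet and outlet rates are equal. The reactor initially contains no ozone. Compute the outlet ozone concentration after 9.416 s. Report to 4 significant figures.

0.6757 mg/L

V dC/dt = Q(C_in − C) − k V C.
This is linear with rate a = Q/V + k = 0.158041 s⁻¹.
C_ss = Q C_in/(Q + kV) = 0.872717 mg/L; C(t) = C_ss + (C₀ − C_ss) e^(−a t).
C(9.416) = 0.872717 + (-0.872717)·e^(−0.158041·9.416) = 0.872717 + (-0.872717)·0.225798 = 0.675659 mg/L.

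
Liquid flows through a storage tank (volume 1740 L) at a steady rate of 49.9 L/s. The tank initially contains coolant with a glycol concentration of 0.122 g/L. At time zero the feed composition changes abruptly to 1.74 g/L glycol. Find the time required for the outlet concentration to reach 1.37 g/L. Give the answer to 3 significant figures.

51.4 s

Species balance: V dC/dt = Q(C_in − C) ⇒ τ = V/Q = 34.870 s.
C(t) = C_in + (C₀ − C_in) e^(−t/τ). Set C = 1.37 and solve for t:
e^(−t/τ) = (C − C_in)/(C₀ − C_in) = (1.37 − 1.74)/(0.122 − 1.74) = 0.22868
t = −τ ln(…) = 34.870 × 1.4754 = 51.448 s.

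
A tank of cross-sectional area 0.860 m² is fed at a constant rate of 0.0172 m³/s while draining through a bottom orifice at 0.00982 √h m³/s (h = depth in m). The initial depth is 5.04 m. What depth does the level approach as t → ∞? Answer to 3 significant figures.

A dh/dt = Q_in − 0.00982 √h. Steady state requires inflow = outflow:
Q_in = 0.00982 √h_ss ⇒ √h_ss = 0.0172/0.00982 = 1.7515.
h_ss = 1.7515² = 3.0678 m. (Since h₀ = 5.04 m > h_ss, the level will fall toward this value.)

3.07 m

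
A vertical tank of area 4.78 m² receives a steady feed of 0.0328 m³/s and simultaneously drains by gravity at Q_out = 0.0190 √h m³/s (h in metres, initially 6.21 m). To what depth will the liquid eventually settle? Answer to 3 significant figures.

2.98 m

Level balance: A dh/dt = 0.0328 − 0.0190 √h. Setting dh/dt = 0:
Q_in = 0.0190 √h_ss ⇒ √h_ss = 0.0328/0.0190 = 1.7263.
h_ss = 1.7263² = 2.9802 m. (Since h₀ = 6.21 m > h_ss, the level will fall toward this value.)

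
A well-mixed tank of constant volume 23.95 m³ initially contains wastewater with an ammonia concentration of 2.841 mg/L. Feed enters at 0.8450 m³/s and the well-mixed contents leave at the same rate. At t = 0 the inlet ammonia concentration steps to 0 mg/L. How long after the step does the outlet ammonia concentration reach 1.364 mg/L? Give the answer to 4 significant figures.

20.80 s

Accumulation = in − out for the solute gives V dC/dt = Q(C_in − C), so τ = V/Q = 28.3432 s.
C(t) = C_in + (C₀ − C_in) e^(−t/τ). Set C = 1.364 and solve for t:
e^(−t/τ) = (C − C_in)/(C₀ − C_in) = (1.364 − 0)/(2.841 − 0) = 0.480113
t = −τ ln(…) = 28.3432 × 0.733735 = 20.7964 s.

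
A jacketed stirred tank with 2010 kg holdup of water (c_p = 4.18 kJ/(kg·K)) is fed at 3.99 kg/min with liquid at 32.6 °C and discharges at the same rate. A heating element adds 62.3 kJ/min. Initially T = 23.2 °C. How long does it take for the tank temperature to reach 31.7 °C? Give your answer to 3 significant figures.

First-law balance (no shaft work): M c_p dT/dt = ṁ c_p (T_in − T) + 62.3.
τ = M/ṁ = 503.76 min; T_ss = T_in + Q̇/(ṁ c_p) = 36.335 °C.
T(t) = T_ss + (T₀ − T_ss) e^(−t/τ). Set T = 31.7:
e^(−t/τ) = (31.7 − 36.335)/(23.2 − 36.335) = 0.35289
t = −503.76 · ln(0.35289) = 524.71 min.

525 min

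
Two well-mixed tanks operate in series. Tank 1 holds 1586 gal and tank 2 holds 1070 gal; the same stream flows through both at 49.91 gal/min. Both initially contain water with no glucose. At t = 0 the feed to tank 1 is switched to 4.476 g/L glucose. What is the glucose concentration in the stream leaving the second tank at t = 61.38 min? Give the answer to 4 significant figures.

Time constants: τᵢ = Vᵢ/Q for each well-mixed tank.
τ₁ = 1586/49.91 = 31.7772 min; τ₂ = 1070/49.91 = 21.4386 min.
Solving the cascade with C₁(0)=C₂(0)=0 gives C₂(t) = C_in[1 − (τ₁ e^(−t/τ₁) − τ₂ e^(−t/τ₂))/(τ₁ − τ₂)].
At t = 61.38: e^(−t/τ₁) = 0.144920, e^(−t/τ₂) = 0.0570937.
C₂ = 4.476·[1 − (31.7772·0.144920 − 21.4386·0.0570937)/(10.3386)] = 4.476·0.672960 = 3.01217 g/L.

3.012 g/L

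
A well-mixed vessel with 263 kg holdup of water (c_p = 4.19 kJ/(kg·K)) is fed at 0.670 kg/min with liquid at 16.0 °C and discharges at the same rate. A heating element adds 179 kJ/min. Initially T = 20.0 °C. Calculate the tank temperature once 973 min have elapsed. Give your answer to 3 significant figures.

74.8 °C

Unsteady energy balance on the tank contents: M c_p dT/dt = ṁ c_p (T_in − T) + 179.
Rearrange: dT/dt = (T_ss − T)/τ with τ = M/ṁ = 392.54 min and T_ss = T_in + Q̇/(ṁ c_p) = 79.762 °C.
Solution: T(t) = T_ss + (T₀ − T_ss) e^(−t/τ).
T(973) = 79.762 + (-59.762)·e^(−973/392.54) = 79.762 + (-59.762)·0.083848 = 74.751 °C.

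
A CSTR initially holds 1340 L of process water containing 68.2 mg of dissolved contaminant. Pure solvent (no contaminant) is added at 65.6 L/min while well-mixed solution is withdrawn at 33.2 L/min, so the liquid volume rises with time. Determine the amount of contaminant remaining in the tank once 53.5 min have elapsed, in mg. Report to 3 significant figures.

29.1 mg

Let m(t) be the amount of contaminant. Volume: V(t) = V₀ + (Q_in − Q_out) t = 1340 + 32.400 t; V(53.5) = 3073.4 L.
Solute balance: dm/dt = 0 − Q_out C = −Q_out m/V(t).
dm/m = −Q_out dt/(V₀ + 32.400 t); integrating gives ln(m/m₀) = −(Q_out/(Q_in−Q_out)) ln(V/V₀).
m = m₀ (V₀/V)^(Q_out/(Q_in−Q_out)) = 68.2 × (1340/3073.4)^(1.0247) = 29.132 mg.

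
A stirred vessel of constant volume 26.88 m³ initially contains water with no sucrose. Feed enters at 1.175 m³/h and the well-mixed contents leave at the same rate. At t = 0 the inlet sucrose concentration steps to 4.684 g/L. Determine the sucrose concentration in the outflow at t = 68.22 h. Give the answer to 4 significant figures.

4.447 g/L

Transient balance on the dissolved component: V dC/dt = Q(C_in − C).
Time constant τ = V/Q = 26.88/1.175 = 22.8766 h.
Solution: C(t) = C_in + (C₀ − C_in) e^(−t/τ).
C(68.22) = 4.684 + (0 − 4.684)·e^(−68.22/22.8766) = 4.684 + (-4.68400)·0.0506869 = 4.44658 g/L.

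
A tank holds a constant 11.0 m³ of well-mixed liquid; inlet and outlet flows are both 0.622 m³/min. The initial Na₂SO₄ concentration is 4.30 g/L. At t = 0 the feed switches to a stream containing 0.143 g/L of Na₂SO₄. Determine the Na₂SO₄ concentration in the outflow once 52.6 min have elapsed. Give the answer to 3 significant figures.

Transient balance on the dissolved component: V dC/dt = Q(C_in − C).
Time constant τ = V/Q = 11.0/0.622 = 17.685 min.
Integrating: C(t) = C_in + (C₀ − C_in) e^(−t/τ).
C(52.6) = 0.143 + (4.30 − 0.143)·e^(−52.6/17.685) = 0.143 + (4.1570)·0.051084 = 0.35535 g/L.

0.355 g/L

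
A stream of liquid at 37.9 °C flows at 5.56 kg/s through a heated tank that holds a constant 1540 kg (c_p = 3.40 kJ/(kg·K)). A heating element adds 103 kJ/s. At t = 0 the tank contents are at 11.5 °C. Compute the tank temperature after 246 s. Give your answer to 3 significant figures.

30.2 °C

Heat balance on the well-mixed liquid: M c_p dT/dt = ṁ c_p (T_in − T) + 103.
τ = M/ṁ = 276.98 s; T_ss = T_in + Q̇/(ṁ c_p) = 37.9 + 103/(5.56·3.40) = 43.349 °C.
Integrating: T(t) = T_ss + (T₀ − T_ss) e^(−t/τ).
T(246) = 43.349 + (-31.849)·e^(−246/276.98) = 43.349 + (-31.849)·0.41141 = 30.246 °C.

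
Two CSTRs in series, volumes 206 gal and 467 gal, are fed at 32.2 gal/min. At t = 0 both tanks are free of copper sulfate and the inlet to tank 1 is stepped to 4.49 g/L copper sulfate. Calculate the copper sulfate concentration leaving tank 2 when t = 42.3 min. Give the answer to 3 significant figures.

Time constants: τᵢ = Vᵢ/Q for each well-mixed tank.
τ₁ = 206/32.2 = 6.3975 min; τ₂ = 467/32.2 = 14.503 min.
Tank 1: C₁ = C_in(1 − e^(−t/τ₁)). Tank 2 (τ₁ ≠ τ₂): C₂ = C_in[1 − (τ₁ e^(−t/τ₁) − τ₂ e^(−t/τ₂))/(τ₁ − τ₂)].
At t = 42.3: e^(−t/τ₁) = 0.0013442, e^(−t/τ₂) = 0.054116.
C₂ = 4.49·[1 − (6.3975·0.0013442 − 14.503·0.054116)/(-8.1056)] = 4.49·0.90423 = 4.0600 g/L.

4.06 g/L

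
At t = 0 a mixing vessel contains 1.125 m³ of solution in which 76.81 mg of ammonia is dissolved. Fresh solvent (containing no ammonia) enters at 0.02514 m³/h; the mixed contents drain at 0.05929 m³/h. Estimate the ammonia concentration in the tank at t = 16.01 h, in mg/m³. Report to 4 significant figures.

Let m(t) be the amount of ammonia. Volume: V(t) = V₀ + (Q_in − Q_out) t = 1.125 − 0.0341500 t; V(16.01) = 0.578258 m³.
Species balance (pure solvent in): dm/dt = −Q_out · m/V(t).
Separate: dm/m = −Q_out dt/V(t) ⇒ ln(m/m₀) = −(Q_out/(Q_in−Q_out)) ln(V/V₀).
m = m₀ (V₀/V)^(Q_out/(Q_in−Q_out)) = 76.81 × (1.125/0.578258)^(-1.73616) = 24.1888 mg.
C = m/V = 24.1888/0.578258 = 41.8303 mg/m³.

41.83 mg/m³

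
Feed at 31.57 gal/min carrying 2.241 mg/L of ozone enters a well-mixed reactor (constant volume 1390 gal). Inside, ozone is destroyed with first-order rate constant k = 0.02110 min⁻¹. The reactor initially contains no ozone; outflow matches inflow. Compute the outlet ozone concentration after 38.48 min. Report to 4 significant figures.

0.9465 mg/L

Species balance: V dC/dt = Q C_in − Q C − k V C.
This is linear with rate a = Q/V + k = 0.0438122 min⁻¹.
C_ss = Q C_in/(Q + kV) = 1.16173 mg/L; C(t) = C_ss + (C₀ − C_ss) e^(−a t).
C(38.48) = 1.16173 + (-1.16173)·e^(−0.0438122·38.48) = 1.16173 + (-1.16173)·0.185279 = 0.946489 mg/L.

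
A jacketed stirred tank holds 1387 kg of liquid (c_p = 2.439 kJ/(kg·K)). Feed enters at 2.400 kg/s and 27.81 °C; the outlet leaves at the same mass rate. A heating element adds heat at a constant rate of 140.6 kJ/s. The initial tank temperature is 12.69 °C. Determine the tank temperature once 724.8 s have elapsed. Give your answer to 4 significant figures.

40.66 °C

M c_p dT/dt = ṁ c_p (T_in − T) + Q̇.
τ = M/ṁ = 577.917 s; T_ss = T_in + Q̇/(ṁ c_p) = 27.81 + 140.6/(2.400·2.439) = 51.8294 °C.
This is linear first-order; T(t) = T_ss + (T₀ − T_ss) e^(−t/τ).
T(724.8) = 51.8294 + (-39.1394)·e^(−724.8/577.917) = 51.8294 + (-39.1394)·0.285315 = 40.6623 °C.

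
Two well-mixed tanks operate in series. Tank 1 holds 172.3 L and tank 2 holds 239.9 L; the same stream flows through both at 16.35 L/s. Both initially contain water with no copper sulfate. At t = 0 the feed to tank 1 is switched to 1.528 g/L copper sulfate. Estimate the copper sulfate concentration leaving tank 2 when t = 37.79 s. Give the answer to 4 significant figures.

1.223 g/L

Each tank obeys Vᵢ dCᵢ/dt = Q(Cᵢ₋₁ − Cᵢ), so τᵢ = Vᵢ/Q.
τ₁ = 172.3/16.35 = 10.5382 s; τ₂ = 239.9/16.35 = 14.6728 s.
Tank 1: C₁ = C_in(1 − e^(−t/τ₁)). Tank 2 (τ₁ ≠ τ₂): C₂ = C_in[1 − (τ₁ e^(−t/τ₁) − τ₂ e^(−t/τ₂))/(τ₁ − τ₂)].
At t = 37.79: e^(−t/τ₁) = 0.0277092, e^(−t/τ₂) = 0.0761145.
C₂ = 1.528·[1 − (10.5382·0.0277092 − 14.6728·0.0761145)/(-4.13456)] = 1.528·0.800509 = 1.22318 g/L.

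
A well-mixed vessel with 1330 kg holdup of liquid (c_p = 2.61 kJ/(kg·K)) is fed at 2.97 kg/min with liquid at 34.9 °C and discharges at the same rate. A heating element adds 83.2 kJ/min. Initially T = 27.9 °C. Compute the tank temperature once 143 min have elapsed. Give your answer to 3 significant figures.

Unsteady energy balance on the tank contents: M c_p dT/dt = ṁ c_p (T_in − T) + 83.2.
τ = M/ṁ = 447.81 min; T_ss = T_in + Q̇/(ṁ c_p) = 34.9 + 83.2/(2.97·2.61) = 45.633 °C.
Solution: T(t) = T_ss + (T₀ − T_ss) e^(−t/τ).
T(143) = 45.633 + (-17.733)·e^(−143/447.81) = 45.633 + (-17.733)·0.72664 = 32.748 °C.

32.7 °C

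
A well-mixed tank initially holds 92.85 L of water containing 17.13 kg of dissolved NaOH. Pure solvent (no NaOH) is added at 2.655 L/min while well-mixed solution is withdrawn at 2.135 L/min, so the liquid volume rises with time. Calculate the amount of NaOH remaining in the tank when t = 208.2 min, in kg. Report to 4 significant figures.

Total volume: dV/dt = Q_in − Q_out = 0.520000 L/min, so V(t) = 92.85 + 0.520000 t and V(208.2) = 201.114 L.
Solute balance: dm/dt = 0 − Q_out C = −Q_out m/V(t).
Separate: dm/m = −Q_out dt/V(t) ⇒ ln(m/m₀) = −(Q_out/(Q_in−Q_out)) ln(V/V₀).
m = m₀ (V₀/V)^(Q_out/(Q_in−Q_out)) = 17.13 × (92.85/201.114)^(4.10577) = 0.717155 kg.

0.7172 kg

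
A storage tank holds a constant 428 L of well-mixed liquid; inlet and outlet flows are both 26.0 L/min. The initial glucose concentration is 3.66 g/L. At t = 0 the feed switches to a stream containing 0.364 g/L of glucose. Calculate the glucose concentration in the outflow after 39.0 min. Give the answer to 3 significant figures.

0.672 g/L

Transient balance on the dissolved component: V dC/dt = Q(C_in − C).
Rewrite as dC/dt + C/τ = C_in/τ, τ = V/Q = 16.462 min.
This is linear first-order; C(t) = C_in + (C₀ − C_in) e^(−t/τ).
C(39.0) = 0.364 + (3.66 − 0.364)·e^(−39.0/16.462) = 0.364 + (3.2960)·0.093559 = 0.67237 g/L.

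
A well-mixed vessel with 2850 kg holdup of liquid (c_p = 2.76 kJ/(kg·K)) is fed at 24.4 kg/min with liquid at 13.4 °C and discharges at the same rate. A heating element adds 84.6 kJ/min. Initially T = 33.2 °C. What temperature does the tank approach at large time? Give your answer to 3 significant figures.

Energy balance: M c_p dT/dt = ṁ c_p (T_in − T) + 84.6.
At steady state dT/dt = 0 ⇒ T_ss = T_in + Q̇/(ṁ c_p) = 13.4 + 84.6/(24.4·2.76) = 14.656 °C.

14.7 °C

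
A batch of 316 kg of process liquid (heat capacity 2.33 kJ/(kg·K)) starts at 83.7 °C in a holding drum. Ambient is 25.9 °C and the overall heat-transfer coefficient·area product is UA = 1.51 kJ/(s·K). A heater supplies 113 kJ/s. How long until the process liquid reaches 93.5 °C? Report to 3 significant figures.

Energy balance: M c_p dT/dt = −UA(T − T_amb) + Q̇.
τ = M c_p/UA = 487.60 s; T_ss = T_amb + Q̇/UA = 25.9 + 113/1.51 = 100.73 °C.
T(t) = T_ss + (T₀ − T_ss)e^(−t/τ); set T = 93.5:
t = −τ ln[(T − T_ss)/(T₀ − T_ss)] = −487.60 · ln(0.42469) = 417.58 s.

418 s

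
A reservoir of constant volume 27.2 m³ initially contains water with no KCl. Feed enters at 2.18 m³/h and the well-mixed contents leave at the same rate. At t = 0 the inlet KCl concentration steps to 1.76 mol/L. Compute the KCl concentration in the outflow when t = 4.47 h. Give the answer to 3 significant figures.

0.530 mol/L

Unsteady species balance (constant V, well mixed): V dC/dt = Q(C_in − C).
So dC/dt = (C_in − C)/τ with τ = V/Q = 27.2/2.18 = 12.477 h.
C approaches C_in exponentially: C(t) = C_in + (C₀ − C_in) e^(−t/τ).
C(4.47) = 1.76 + (0 − 1.76)·e^(−4.47/12.477) = 1.76 + (-1.7600)·0.69889 = 0.52995 mol/L.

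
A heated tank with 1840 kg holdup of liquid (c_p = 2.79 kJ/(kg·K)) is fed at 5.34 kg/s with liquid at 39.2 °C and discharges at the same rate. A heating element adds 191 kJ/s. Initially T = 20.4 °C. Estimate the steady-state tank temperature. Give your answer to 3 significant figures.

Unsteady energy balance on the tank contents: M c_p dT/dt = ṁ c_p (T_in − T) + 191.
At steady state dT/dt = 0 ⇒ T_ss = T_in + Q̇/(ṁ c_p) = 39.2 + 191/(5.34·2.79) = 52.020 °C.

52.0 °C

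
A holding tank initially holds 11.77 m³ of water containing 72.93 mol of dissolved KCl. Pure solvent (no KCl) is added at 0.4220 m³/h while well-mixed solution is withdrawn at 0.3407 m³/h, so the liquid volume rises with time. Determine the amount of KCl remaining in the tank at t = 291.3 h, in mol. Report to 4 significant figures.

0.7180 mol

Total volume: dV/dt = Q_in − Q_out = 0.0813000 m³/h, so V(t) = 11.77 + 0.0813000 t and V(291.3) = 35.4527 m³.
Species balance (pure solvent in): dm/dt = −Q_out · m/V(t).
dm/m = −Q_out dt/(V₀ + 0.0813000 t); integrating gives ln(m/m₀) = −(Q_out/(Q_in−Q_out)) ln(V/V₀).
m = m₀ (V₀/V)^(Q_out/(Q_in−Q_out)) = 72.93 × (11.77/35.4527)^(4.19065) = 0.717988 mol.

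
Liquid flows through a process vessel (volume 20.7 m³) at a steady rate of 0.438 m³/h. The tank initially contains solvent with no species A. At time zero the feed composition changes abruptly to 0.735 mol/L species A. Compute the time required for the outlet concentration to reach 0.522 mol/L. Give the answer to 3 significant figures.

58.5 h

Species balance: V dC/dt = Q(C_in − C) ⇒ τ = V/Q = 47.260 h.
C(t) = C_in + (C₀ − C_in) e^(−t/τ). Set C = 0.522 and solve for t:
e^(−t/τ) = (C − C_in)/(C₀ − C_in) = (0.522 − 0.735)/(0 − 0.735) = 0.28980
t = −τ ln(…) = 47.260 × 1.2386 = 58.536 h.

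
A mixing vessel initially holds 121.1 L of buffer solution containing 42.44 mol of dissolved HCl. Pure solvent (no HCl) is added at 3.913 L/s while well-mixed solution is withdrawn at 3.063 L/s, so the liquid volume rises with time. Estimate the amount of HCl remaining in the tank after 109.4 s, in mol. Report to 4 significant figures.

5.446 mol

Total volume: dV/dt = Q_in − Q_out = 0.850000 L/s, so V(t) = 121.1 + 0.850000 t and V(109.4) = 214.090 L.
No HCl enters, so dm/dt = −Q_out · (m/V).
Separate: dm/m = −Q_out dt/V(t) ⇒ ln(m/m₀) = −(Q_out/(Q_in−Q_out)) ln(V/V₀).
m = m₀ (V₀/V)^(Q_out/(Q_in−Q_out)) = 42.44 × (121.1/214.090)^(3.60353) = 5.44595 mol.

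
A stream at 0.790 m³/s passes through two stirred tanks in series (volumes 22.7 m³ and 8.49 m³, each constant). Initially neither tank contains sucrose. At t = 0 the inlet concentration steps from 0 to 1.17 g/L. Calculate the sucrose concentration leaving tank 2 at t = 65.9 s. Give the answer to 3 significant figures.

0.983 g/L

Each tank obeys Vᵢ dCᵢ/dt = Q(Cᵢ₋₁ − Cᵢ), so τᵢ = Vᵢ/Q.
τ₁ = 22.7/0.790 = 28.734 s; τ₂ = 8.49/0.790 = 10.747 s.
Tank 1: C₁ = C_in(1 − e^(−t/τ₁)). Tank 2 (τ₁ ≠ τ₂): C₂ = C_in[1 − (τ₁ e^(−t/τ₁) − τ₂ e^(−t/τ₂))/(τ₁ − τ₂)].
At t = 65.9: e^(−t/τ₁) = 0.10092, e^(−t/τ₂) = 0.0021722.
C₂ = 1.17·[1 − (28.734·0.10092 − 10.747·0.0021722)/(17.987)] = 1.17·0.84008 = 0.98290 g/L.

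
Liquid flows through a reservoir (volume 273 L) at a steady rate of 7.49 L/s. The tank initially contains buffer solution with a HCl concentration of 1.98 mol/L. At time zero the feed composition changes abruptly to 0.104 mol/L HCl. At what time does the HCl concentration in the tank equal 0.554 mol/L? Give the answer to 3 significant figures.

Species balance: V dC/dt = Q(C_in − C) ⇒ τ = V/Q = 36.449 s.
C(t) = C_in + (C₀ − C_in) e^(−t/τ). Set C = 0.554 and solve for t:
e^(−t/τ) = (C − C_in)/(C₀ − C_in) = (0.554 − 0.104)/(1.98 − 0.104) = 0.23987
t = −τ ln(…) = 36.449 × 1.4276 = 52.036 s.

52.0 s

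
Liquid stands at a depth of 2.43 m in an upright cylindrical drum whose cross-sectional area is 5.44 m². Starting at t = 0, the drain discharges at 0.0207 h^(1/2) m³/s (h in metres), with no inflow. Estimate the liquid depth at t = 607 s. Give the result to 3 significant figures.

Accumulation of liquid (constant cross-section A): A dh/dt = −0.0207 √h.
This is separable: 2 d(√h)/dt = −0.0207/A, so √h = √h₀ − (0.0207/(2A)) t.
√h = √2.43 − 0.0207·607/(2·5.44) = 1.5588 − 1.1549 = 0.40398.
h = 0.40398² = 0.16320 m.

0.163 m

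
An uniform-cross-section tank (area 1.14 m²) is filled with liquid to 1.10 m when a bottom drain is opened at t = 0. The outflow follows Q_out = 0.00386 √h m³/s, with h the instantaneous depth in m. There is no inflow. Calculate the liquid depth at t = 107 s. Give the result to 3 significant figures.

A dh/dt = −Q_out = −0.00386 √h.
This is separable: 2 d(√h)/dt = −0.00386/A, so √h = √h₀ − (0.00386/(2A)) t.
√h = √1.10 − 0.00386·107/(2·1.14) = 1.0488 − 0.18115 = 0.86766.
h = 0.86766² = 0.75283 m.

0.753 m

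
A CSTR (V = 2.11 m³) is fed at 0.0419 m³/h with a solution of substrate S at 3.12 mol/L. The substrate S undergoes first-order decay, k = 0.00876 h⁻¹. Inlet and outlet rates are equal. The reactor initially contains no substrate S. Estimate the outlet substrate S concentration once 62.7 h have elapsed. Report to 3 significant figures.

1.81 mol/L

V dC/dt = Q(C_in − C) − k V C.
dC/dt = (Q/V) C_in − (Q/V + k) C; effective rate a = Q/V + k = 0.019858 + 0.00876 = 0.028618 h⁻¹.
C_ss = Q C_in/(Q + kV) = 2.1650 mol/L; C(t) = C_ss + (C₀ − C_ss) e^(−a t).
C(62.7) = 2.1650 + (-2.1650)·e^(−0.028618·62.7) = 2.1650 + (-2.1650)·0.16624 = 1.8051 mol/L.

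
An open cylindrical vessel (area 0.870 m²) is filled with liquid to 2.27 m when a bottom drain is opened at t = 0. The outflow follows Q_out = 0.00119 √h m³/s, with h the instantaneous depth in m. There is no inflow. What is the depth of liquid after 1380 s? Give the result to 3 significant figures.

A dh/dt = −Q_out = −0.00119 √h.
∫ h^(−1/2) dh = −(0.00119/A) ∫ dt, giving 2√h = 2√h₀ − (0.00119/A) t.
√h = √2.27 − 0.00119·1380/(2·0.870) = 1.5067 − 0.94379 = 0.56286.
h = 0.56286² = 0.31681 m.

0.317 m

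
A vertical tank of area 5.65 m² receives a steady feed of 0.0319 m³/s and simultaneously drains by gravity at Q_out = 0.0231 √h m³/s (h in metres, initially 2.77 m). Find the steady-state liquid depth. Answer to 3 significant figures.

Level balance: A dh/dt = 0.0319 − 0.0231 √h. Setting dh/dt = 0:
Q_in = 0.0231 √h_ss ⇒ √h_ss = 0.0319/0.0231 = 1.3810.
h_ss = 1.3810² = 1.9070 m. (Since h₀ = 2.77 m > h_ss, the level will fall toward this value.)

1.91 m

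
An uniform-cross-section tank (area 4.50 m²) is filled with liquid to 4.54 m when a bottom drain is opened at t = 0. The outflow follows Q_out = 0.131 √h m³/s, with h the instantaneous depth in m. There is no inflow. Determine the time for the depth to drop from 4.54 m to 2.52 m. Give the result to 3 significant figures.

Accumulation of liquid (constant cross-section A): A dh/dt = −0.131 √h.
Separate and integrate: 2(√h − √h₀) = −(0.131/A) t.
t = 2A(√h₀ − √h)/0.131 = 2·4.50·(√4.54 − √2.52)/0.131
  = 9.0000 × (2.1307 − 1.5875) / 0.131 = 37.324 s.

37.3 s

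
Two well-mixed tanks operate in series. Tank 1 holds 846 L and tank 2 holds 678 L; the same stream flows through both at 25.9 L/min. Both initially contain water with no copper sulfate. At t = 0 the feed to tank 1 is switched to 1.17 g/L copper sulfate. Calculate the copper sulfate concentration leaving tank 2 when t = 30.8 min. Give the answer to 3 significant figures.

0.331 g/L

Each tank obeys Vᵢ dCᵢ/dt = Q(Cᵢ₋₁ − Cᵢ), so τᵢ = Vᵢ/Q.
τ₁ = 846/25.9 = 32.664 min; τ₂ = 678/25.9 = 26.178 min.
Solving the cascade with C₁(0)=C₂(0)=0 gives C₂(t) = C_in[1 − (τ₁ e^(−t/τ₁) − τ₂ e^(−t/τ₂))/(τ₁ − τ₂)].
At t = 30.8: e^(−t/τ₁) = 0.38948, e^(−t/τ₂) = 0.30833.
C₂ = 1.17·[1 − (32.664·0.38948 − 26.178·0.30833)/(6.4865)] = 1.17·0.28301 = 0.33112 g/L.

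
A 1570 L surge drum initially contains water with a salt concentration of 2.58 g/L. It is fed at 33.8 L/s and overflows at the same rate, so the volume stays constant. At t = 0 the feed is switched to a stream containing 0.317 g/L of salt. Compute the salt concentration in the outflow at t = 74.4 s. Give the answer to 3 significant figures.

Transient balance on the dissolved component: V dC/dt = Q(C_in − C).
Rewrite as dC/dt + C/τ = C_in/τ, τ = V/Q = 46.450 s.
Integrating: C(t) = C_in + (C₀ − C_in) e^(−t/τ).
C(74.4) = 0.317 + (2.58 − 0.317)·e^(−74.4/46.450) = 0.317 + (2.2630)·0.20155 = 0.77310 g/L.

0.773 g/L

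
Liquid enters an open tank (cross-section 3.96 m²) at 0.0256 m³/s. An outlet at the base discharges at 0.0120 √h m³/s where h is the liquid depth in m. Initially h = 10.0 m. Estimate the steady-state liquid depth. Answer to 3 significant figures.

4.55 m

Accumulation of liquid (constant cross-section A): A dh/dt = Q_in − 0.0120 √h. At steady state dh/dt = 0:
Q_in = 0.0120 √h_ss ⇒ √h_ss = 0.0256/0.0120 = 2.1333.
h_ss = 2.1333² = 4.5511 m. (Since h₀ = 10.0 m > h_ss, the level will fall toward this value.)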